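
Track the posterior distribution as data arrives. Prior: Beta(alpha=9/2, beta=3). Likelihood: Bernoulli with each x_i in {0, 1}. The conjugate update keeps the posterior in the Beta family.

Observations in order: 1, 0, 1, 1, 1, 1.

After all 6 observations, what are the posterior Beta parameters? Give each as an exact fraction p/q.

alpha=19/2, beta=4

obs 1: x=1 → posterior Beta(11/2, 3)
obs 2: x=0 → posterior Beta(11/2, 4)
obs 3: x=1 → posterior Beta(13/2, 4)
obs 4: x=1 → posterior Beta(15/2, 4)
obs 5: x=1 → posterior Beta(17/2, 4)
obs 6: x=1 → posterior Beta(19/2, 4)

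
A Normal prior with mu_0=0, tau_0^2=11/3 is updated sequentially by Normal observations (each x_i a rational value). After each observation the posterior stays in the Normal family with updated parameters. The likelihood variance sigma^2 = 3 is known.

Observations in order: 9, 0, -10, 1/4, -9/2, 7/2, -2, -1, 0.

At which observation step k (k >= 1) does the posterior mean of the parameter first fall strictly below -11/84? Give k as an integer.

k = 3

obs 1: x=9 → posterior Normal(99/20, 33/20)
obs 2: x=0 → posterior Normal(99/31, 33/31)
obs 3: x=-10 → posterior Normal(-11/42, 11/14)
obs 4: x=1/4 → posterior Normal(-33/212, 33/53)
obs 5: x=-9/2 → posterior Normal(-231/256, 33/64)
obs 6: x=7/2 → posterior Normal(-77/300, 11/25)
obs 7: x=-2 → posterior Normal(-165/344, 33/86)
obs 8: x=-1 → posterior Normal(-209/388, 33/97)
obs 9: x=0 → posterior Normal(-209/432, 11/36)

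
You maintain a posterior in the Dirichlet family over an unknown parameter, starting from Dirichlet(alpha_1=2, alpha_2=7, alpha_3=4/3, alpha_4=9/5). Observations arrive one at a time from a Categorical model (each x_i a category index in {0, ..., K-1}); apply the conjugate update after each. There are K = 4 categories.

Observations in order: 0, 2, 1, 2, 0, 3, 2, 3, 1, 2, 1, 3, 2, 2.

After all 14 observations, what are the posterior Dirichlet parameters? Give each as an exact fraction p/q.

alpha_1=4, alpha_2=10, alpha_3=22/3, alpha_4=24/5

obs 1: x=0 → posterior Dirichlet(3, 7, 4/3, 9/5)
obs 2: x=2 → posterior Dirichlet(3, 7, 7/3, 9/5)
obs 3: x=1 → posterior Dirichlet(3, 8, 7/3, 9/5)
obs 4: x=2 → posterior Dirichlet(3, 8, 10/3, 9/5)
obs 5: x=0 → posterior Dirichlet(4, 8, 10/3, 9/5)
obs 6: x=3 → posterior Dirichlet(4, 8, 10/3, 14/5)
obs 7: x=2 → posterior Dirichlet(4, 8, 13/3, 14/5)
obs 8: x=3 → posterior Dirichlet(4, 8, 13/3, 19/5)
obs 9: x=1 → posterior Dirichlet(4, 9, 13/3, 19/5)
obs 10: x=2 → posterior Dirichlet(4, 9, 16/3, 19/5)
obs 11: x=1 → posterior Dirichlet(4, 10, 16/3, 19/5)
obs 12: x=3 → posterior Dirichlet(4, 10, 16/3, 24/5)
obs 13: x=2 → posterior Dirichlet(4, 10, 19/3, 24/5)
obs 14: x=2 → posterior Dirichlet(4, 10, 22/3, 24/5)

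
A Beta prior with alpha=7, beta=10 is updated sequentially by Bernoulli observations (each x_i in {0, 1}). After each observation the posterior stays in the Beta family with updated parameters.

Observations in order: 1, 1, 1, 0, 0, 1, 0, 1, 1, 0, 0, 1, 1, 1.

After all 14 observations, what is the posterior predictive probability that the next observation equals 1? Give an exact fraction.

16/31

obs 1: x=1 → posterior Beta(8, 10)
obs 2: x=1 → posterior Beta(9, 10)
obs 3: x=1 → posterior Beta(10, 10)
obs 4: x=0 → posterior Beta(10, 11)
obs 5: x=0 → posterior Beta(10, 12)
obs 6: x=1 → posterior Beta(11, 12)
obs 7: x=0 → posterior Beta(11, 13)
obs 8: x=1 → posterior Beta(12, 13)
obs 9: x=1 → posterior Beta(13, 13)
obs 10: x=0 → posterior Beta(13, 14)
obs 11: x=0 → posterior Beta(13, 15)
obs 12: x=1 → posterior Beta(14, 15)
obs 13: x=1 → posterior Beta(15, 15)
obs 14: x=1 → posterior Beta(16, 15)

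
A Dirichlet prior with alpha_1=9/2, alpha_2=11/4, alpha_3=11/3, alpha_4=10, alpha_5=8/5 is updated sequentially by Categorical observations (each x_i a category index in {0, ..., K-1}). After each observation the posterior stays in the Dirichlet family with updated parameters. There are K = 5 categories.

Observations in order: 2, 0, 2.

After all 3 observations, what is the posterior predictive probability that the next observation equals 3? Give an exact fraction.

600/1531

obs 1: x=2 → posterior Dirichlet(9/2, 11/4, 14/3, 10, 8/5)
obs 2: x=0 → posterior Dirichlet(11/2, 11/4, 14/3, 10, 8/5)
obs 3: x=2 → posterior Dirichlet(11/2, 11/4, 17/3, 10, 8/5)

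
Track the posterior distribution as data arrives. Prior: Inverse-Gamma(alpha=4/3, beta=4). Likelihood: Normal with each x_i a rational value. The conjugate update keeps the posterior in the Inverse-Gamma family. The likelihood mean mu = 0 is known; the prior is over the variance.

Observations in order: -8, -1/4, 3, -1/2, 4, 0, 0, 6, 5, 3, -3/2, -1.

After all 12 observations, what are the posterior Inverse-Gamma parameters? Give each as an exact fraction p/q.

alpha=22/3, beta=2729/32

obs 1: x=-8 → posterior Inverse-Gamma(11/6, 36)
obs 2: x=-1/4 → posterior Inverse-Gamma(7/3, 1153/32)
obs 3: x=3 → posterior Inverse-Gamma(17/6, 1297/32)
obs 4: x=-1/2 → posterior Inverse-Gamma(10/3, 1301/32)
obs 5: x=4 → posterior Inverse-Gamma(23/6, 1557/32)
obs 6: x=0 → posterior Inverse-Gamma(13/3, 1557/32)
obs 7: x=0 → posterior Inverse-Gamma(29/6, 1557/32)
obs 8: x=6 → posterior Inverse-Gamma(16/3, 2133/32)
obs 9: x=5 → posterior Inverse-Gamma(35/6, 2533/32)
obs 10: x=3 → posterior Inverse-Gamma(19/3, 2677/32)
obs 11: x=-3/2 → posterior Inverse-Gamma(41/6, 2713/32)
obs 12: x=-1 → posterior Inverse-Gamma(22/3, 2729/32)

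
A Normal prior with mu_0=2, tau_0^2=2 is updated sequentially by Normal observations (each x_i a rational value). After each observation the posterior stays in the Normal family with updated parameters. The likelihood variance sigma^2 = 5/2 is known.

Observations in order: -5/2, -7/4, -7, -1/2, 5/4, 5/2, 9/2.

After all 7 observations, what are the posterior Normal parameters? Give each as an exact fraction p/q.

obs 1: x=-5/2 → posterior Normal(0, 10/9)
obs 2: x=-7/4 → posterior Normal(-7/13, 10/13)
obs 3: x=-7 → posterior Normal(-35/17, 10/17)
obs 4: x=-1/2 → posterior Normal(-37/21, 10/21)
obs 5: x=5/4 → posterior Normal(-32/25, 2/5)
obs 6: x=5/2 → posterior Normal(-22/29, 10/29)
obs 7: x=9/2 → posterior Normal(-4/33, 10/33)

mu_0=-4/33, tau_0^2=10/33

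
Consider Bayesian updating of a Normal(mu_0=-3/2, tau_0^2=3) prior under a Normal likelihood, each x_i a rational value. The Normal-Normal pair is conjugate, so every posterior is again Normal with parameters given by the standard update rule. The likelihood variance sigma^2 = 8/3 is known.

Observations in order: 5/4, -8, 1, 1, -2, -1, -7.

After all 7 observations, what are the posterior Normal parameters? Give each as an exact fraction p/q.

obs 1: x=5/4 → posterior Normal(-3/68, 24/17)
obs 2: x=-8 → posterior Normal(-291/104, 12/13)
obs 3: x=1 → posterior Normal(-51/28, 24/35)
obs 4: x=1 → posterior Normal(-219/176, 6/11)
obs 5: x=-2 → posterior Normal(-291/212, 24/53)
obs 6: x=-1 → posterior Normal(-327/248, 12/31)
obs 7: x=-7 → posterior Normal(-579/284, 24/71)

mu_0=-579/284, tau_0^2=24/71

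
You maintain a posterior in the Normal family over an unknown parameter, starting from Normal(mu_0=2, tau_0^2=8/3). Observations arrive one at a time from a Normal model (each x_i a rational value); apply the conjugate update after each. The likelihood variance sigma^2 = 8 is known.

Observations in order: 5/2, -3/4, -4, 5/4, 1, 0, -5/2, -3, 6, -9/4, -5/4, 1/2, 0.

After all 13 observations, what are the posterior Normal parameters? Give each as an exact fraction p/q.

obs 1: x=5/2 → posterior Normal(17/8, 2)
obs 2: x=-3/4 → posterior Normal(31/20, 8/5)
obs 3: x=-4 → posterior Normal(5/8, 4/3)
obs 4: x=5/4 → posterior Normal(5/7, 8/7)
obs 5: x=1 → posterior Normal(3/4, 1)
obs 6: x=0 → posterior Normal(2/3, 8/9)
obs 7: x=-5/2 → posterior Normal(7/20, 4/5)
obs 8: x=-3 → posterior Normal(1/22, 8/11)
obs 9: x=6 → posterior Normal(13/24, 2/3)
obs 10: x=-9/4 → posterior Normal(17/52, 8/13)
obs 11: x=-5/4 → posterior Normal(3/14, 4/7)
obs 12: x=1/2 → posterior Normal(7/30, 8/15)
obs 13: x=0 → posterior Normal(7/32, 1/2)

mu_0=7/32, tau_0^2=1/2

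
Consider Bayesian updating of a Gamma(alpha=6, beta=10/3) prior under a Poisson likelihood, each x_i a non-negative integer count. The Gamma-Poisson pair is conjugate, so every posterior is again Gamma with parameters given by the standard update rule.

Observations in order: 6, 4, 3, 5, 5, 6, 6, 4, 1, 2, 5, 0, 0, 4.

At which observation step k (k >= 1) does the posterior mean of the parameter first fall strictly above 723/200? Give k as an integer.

k = 6

obs 1: x=6 → posterior Gamma(12, 13/3)
obs 2: x=4 → posterior Gamma(16, 16/3)
obs 3: x=3 → posterior Gamma(19, 19/3)
obs 4: x=5 → posterior Gamma(24, 22/3)
obs 5: x=5 → posterior Gamma(29, 25/3)
obs 6: x=6 → posterior Gamma(35, 28/3)
obs 7: x=6 → posterior Gamma(41, 31/3)
obs 8: x=4 → posterior Gamma(45, 34/3)
obs 9: x=1 → posterior Gamma(46, 37/3)
obs 10: x=2 → posterior Gamma(48, 40/3)
obs 11: x=5 → posterior Gamma(53, 43/3)
obs 12: x=0 → posterior Gamma(53, 46/3)
obs 13: x=0 → posterior Gamma(53, 49/3)
obs 14: x=4 → posterior Gamma(57, 52/3)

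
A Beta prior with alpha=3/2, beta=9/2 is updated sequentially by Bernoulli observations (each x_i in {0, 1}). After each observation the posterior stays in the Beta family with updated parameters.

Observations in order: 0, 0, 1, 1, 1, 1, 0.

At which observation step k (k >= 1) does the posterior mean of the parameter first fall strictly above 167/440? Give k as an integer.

k = 5

obs 1: x=0 → posterior Beta(3/2, 11/2)
obs 2: x=0 → posterior Beta(3/2, 13/2)
obs 3: x=1 → posterior Beta(5/2, 13/2)
obs 4: x=1 → posterior Beta(7/2, 13/2)
obs 5: x=1 → posterior Beta(9/2, 13/2)
obs 6: x=1 → posterior Beta(11/2, 13/2)
obs 7: x=0 → posterior Beta(11/2, 15/2)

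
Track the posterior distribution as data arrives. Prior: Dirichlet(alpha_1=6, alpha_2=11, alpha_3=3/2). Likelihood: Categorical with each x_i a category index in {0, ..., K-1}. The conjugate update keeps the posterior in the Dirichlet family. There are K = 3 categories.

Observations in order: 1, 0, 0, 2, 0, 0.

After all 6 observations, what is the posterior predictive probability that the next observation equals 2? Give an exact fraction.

obs 1: x=1 → posterior Dirichlet(6, 12, 3/2)
obs 2: x=0 → posterior Dirichlet(7, 12, 3/2)
obs 3: x=0 → posterior Dirichlet(8, 12, 3/2)
obs 4: x=2 → posterior Dirichlet(8, 12, 5/2)
obs 5: x=0 → posterior Dirichlet(9, 12, 5/2)
obs 6: x=0 → posterior Dirichlet(10, 12, 5/2)

5/49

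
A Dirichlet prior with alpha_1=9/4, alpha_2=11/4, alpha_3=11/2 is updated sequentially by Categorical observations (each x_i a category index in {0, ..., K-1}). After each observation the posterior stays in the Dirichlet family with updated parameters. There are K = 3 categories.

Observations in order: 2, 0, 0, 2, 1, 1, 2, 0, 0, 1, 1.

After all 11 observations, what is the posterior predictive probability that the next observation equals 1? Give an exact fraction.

obs 1: x=2 → posterior Dirichlet(9/4, 11/4, 13/2)
obs 2: x=0 → posterior Dirichlet(13/4, 11/4, 13/2)
obs 3: x=0 → posterior Dirichlet(17/4, 11/4, 13/2)
obs 4: x=2 → posterior Dirichlet(17/4, 11/4, 15/2)
obs 5: x=1 → posterior Dirichlet(17/4, 15/4, 15/2)
obs 6: x=1 → posterior Dirichlet(17/4, 19/4, 15/2)
obs 7: x=2 → posterior Dirichlet(17/4, 19/4, 17/2)
obs 8: x=0 → posterior Dirichlet(21/4, 19/4, 17/2)
obs 9: x=0 → posterior Dirichlet(25/4, 19/4, 17/2)
obs 10: x=1 → posterior Dirichlet(25/4, 23/4, 17/2)
obs 11: x=1 → posterior Dirichlet(25/4, 27/4, 17/2)

27/86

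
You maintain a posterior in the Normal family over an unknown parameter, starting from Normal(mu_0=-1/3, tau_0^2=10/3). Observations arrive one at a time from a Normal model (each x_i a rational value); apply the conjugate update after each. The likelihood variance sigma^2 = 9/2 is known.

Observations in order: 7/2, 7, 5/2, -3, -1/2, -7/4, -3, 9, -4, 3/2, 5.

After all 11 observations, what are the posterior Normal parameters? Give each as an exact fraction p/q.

mu_0=316/247, tau_0^2=90/247

obs 1: x=7/2 → posterior Normal(61/47, 90/47)
obs 2: x=7 → posterior Normal(3, 90/67)
obs 3: x=5/2 → posterior Normal(251/87, 30/29)
obs 4: x=-3 → posterior Normal(191/107, 90/107)
obs 5: x=-1/2 → posterior Normal(181/127, 90/127)
obs 6: x=-7/4 → posterior Normal(146/147, 30/49)
obs 7: x=-3 → posterior Normal(86/167, 90/167)
obs 8: x=9 → posterior Normal(266/187, 90/187)
obs 9: x=-4 → posterior Normal(62/69, 10/23)
obs 10: x=3/2 → posterior Normal(216/227, 90/227)
obs 11: x=5 → posterior Normal(316/247, 90/247)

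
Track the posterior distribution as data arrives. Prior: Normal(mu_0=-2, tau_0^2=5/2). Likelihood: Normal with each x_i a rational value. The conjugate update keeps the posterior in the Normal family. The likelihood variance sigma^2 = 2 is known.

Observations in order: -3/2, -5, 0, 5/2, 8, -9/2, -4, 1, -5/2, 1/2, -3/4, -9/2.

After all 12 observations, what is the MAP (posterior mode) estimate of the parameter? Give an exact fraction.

obs 1: x=-3/2 → posterior Normal(-31/18, 10/9)
obs 2: x=-5 → posterior Normal(-81/28, 5/7)
obs 3: x=0 → posterior Normal(-81/38, 10/19)
obs 4: x=5/2 → posterior Normal(-7/6, 5/12)
obs 5: x=8 → posterior Normal(12/29, 10/29)
obs 6: x=-9/2 → posterior Normal(-21/68, 5/17)
obs 7: x=-4 → posterior Normal(-61/78, 10/39)
obs 8: x=1 → posterior Normal(-51/88, 5/22)
obs 9: x=-5/2 → posterior Normal(-38/49, 10/49)
obs 10: x=1/2 → posterior Normal(-71/108, 5/27)
obs 11: x=-3/4 → posterior Normal(-157/236, 10/59)
obs 12: x=-9/2 → posterior Normal(-247/256, 5/32)

-247/256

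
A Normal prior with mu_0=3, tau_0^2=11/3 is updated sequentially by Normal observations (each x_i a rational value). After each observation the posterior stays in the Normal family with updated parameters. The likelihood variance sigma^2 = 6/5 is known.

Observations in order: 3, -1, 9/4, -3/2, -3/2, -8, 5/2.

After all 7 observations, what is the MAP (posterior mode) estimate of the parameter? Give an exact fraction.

obs 1: x=3 → posterior Normal(3, 66/73)
obs 2: x=-1 → posterior Normal(41/32, 33/64)
obs 3: x=9/4 → posterior Normal(1151/732, 22/61)
obs 4: x=-3/2 → posterior Normal(821/952, 33/119)
obs 5: x=-3/2 → posterior Normal(491/1172, 66/293)
obs 6: x=-8 → posterior Normal(-423/464, 11/58)
obs 7: x=5/2 → posterior Normal(-719/1612, 66/403)

-719/1612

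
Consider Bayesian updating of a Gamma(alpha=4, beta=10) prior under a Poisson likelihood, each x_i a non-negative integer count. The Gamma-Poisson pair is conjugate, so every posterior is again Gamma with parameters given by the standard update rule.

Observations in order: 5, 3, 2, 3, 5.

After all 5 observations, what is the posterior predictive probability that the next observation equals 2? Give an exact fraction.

18929023935978412628173828125/79228162514264337593543950336

obs 1: x=5 → posterior Gamma(9, 11)
obs 2: x=3 → posterior Gamma(12, 12)
obs 3: x=2 → posterior Gamma(14, 13)
obs 4: x=3 → posterior Gamma(17, 14)
obs 5: x=5 → posterior Gamma(22, 15)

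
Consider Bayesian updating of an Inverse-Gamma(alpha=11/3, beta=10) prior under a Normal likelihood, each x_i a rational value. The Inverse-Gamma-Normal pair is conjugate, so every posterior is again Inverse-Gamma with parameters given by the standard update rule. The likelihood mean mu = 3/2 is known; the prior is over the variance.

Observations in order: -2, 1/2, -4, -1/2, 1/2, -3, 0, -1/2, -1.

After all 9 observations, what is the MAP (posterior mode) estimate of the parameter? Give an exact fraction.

243/44

obs 1: x=-2 → posterior Inverse-Gamma(25/6, 129/8)
obs 2: x=1/2 → posterior Inverse-Gamma(14/3, 133/8)
obs 3: x=-4 → posterior Inverse-Gamma(31/6, 127/4)
obs 4: x=-1/2 → posterior Inverse-Gamma(17/3, 135/4)
obs 5: x=1/2 → posterior Inverse-Gamma(37/6, 137/4)
obs 6: x=-3 → posterior Inverse-Gamma(20/3, 355/8)
obs 7: x=0 → posterior Inverse-Gamma(43/6, 91/2)
obs 8: x=-1/2 → posterior Inverse-Gamma(23/3, 95/2)
obs 9: x=-1 → posterior Inverse-Gamma(49/6, 405/8)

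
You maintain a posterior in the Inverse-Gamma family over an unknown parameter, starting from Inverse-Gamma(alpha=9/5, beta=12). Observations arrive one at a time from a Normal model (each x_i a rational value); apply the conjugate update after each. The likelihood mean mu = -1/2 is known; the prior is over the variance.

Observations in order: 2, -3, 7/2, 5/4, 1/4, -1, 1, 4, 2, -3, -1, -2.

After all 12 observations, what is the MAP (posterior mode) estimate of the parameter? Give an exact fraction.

3755/704

obs 1: x=2 → posterior Inverse-Gamma(23/10, 121/8)
obs 2: x=-3 → posterior Inverse-Gamma(14/5, 73/4)
obs 3: x=7/2 → posterior Inverse-Gamma(33/10, 105/4)
obs 4: x=5/4 → posterior Inverse-Gamma(19/5, 889/32)
obs 5: x=1/4 → posterior Inverse-Gamma(43/10, 449/16)
obs 6: x=-1 → posterior Inverse-Gamma(24/5, 451/16)
obs 7: x=1 → posterior Inverse-Gamma(53/10, 469/16)
obs 8: x=4 → posterior Inverse-Gamma(29/5, 631/16)
obs 9: x=2 → posterior Inverse-Gamma(63/10, 681/16)
obs 10: x=-3 → posterior Inverse-Gamma(34/5, 731/16)
obs 11: x=-1 → posterior Inverse-Gamma(73/10, 733/16)
obs 12: x=-2 → posterior Inverse-Gamma(39/5, 751/16)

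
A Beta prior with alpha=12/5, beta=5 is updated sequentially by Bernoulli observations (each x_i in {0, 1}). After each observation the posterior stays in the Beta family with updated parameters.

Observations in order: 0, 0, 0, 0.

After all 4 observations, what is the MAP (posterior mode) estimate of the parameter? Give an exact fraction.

obs 1: x=0 → posterior Beta(12/5, 6)
obs 2: x=0 → posterior Beta(12/5, 7)
obs 3: x=0 → posterior Beta(12/5, 8)
obs 4: x=0 → posterior Beta(12/5, 9)

7/47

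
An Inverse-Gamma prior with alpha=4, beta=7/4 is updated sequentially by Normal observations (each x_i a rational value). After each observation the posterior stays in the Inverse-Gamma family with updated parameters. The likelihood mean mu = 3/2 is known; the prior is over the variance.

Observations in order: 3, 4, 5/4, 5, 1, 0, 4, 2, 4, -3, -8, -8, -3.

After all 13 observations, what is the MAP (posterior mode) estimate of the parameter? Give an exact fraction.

obs 1: x=3 → posterior Inverse-Gamma(9/2, 23/8)
obs 2: x=4 → posterior Inverse-Gamma(5, 6)
obs 3: x=5/4 → posterior Inverse-Gamma(11/2, 193/32)
obs 4: x=5 → posterior Inverse-Gamma(6, 389/32)
obs 5: x=1 → posterior Inverse-Gamma(13/2, 393/32)
obs 6: x=0 → posterior Inverse-Gamma(7, 429/32)
obs 7: x=4 → posterior Inverse-Gamma(15/2, 529/32)
obs 8: x=2 → posterior Inverse-Gamma(8, 533/32)
obs 9: x=4 → posterior Inverse-Gamma(17/2, 633/32)
obs 10: x=-3 → posterior Inverse-Gamma(9, 957/32)
obs 11: x=-8 → posterior Inverse-Gamma(19/2, 2401/32)
obs 12: x=-8 → posterior Inverse-Gamma(10, 3845/32)
obs 13: x=-3 → posterior Inverse-Gamma(21/2, 4169/32)

4169/368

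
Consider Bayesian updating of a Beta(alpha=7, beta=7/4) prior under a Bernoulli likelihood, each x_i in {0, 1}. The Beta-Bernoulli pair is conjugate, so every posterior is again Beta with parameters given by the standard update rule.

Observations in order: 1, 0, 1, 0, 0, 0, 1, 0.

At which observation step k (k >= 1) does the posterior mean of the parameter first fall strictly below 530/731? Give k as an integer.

k = 4

obs 1: x=1 → posterior Beta(8, 7/4)
obs 2: x=0 → posterior Beta(8, 11/4)
obs 3: x=1 → posterior Beta(9, 11/4)
obs 4: x=0 → posterior Beta(9, 15/4)
obs 5: x=0 → posterior Beta(9, 19/4)
obs 6: x=0 → posterior Beta(9, 23/4)
obs 7: x=1 → posterior Beta(10, 23/4)
obs 8: x=0 → posterior Beta(10, 27/4)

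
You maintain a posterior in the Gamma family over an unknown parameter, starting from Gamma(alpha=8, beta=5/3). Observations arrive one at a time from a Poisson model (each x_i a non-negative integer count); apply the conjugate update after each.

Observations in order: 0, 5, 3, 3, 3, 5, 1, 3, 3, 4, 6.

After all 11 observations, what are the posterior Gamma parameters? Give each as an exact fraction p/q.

obs 1: x=0 → posterior Gamma(8, 8/3)
obs 2: x=5 → posterior Gamma(13, 11/3)
obs 3: x=3 → posterior Gamma(16, 14/3)
obs 4: x=3 → posterior Gamma(19, 17/3)
obs 5: x=3 → posterior Gamma(22, 20/3)
obs 6: x=5 → posterior Gamma(27, 23/3)
obs 7: x=1 → posterior Gamma(28, 26/3)
obs 8: x=3 → posterior Gamma(31, 29/3)
obs 9: x=3 → posterior Gamma(34, 32/3)
obs 10: x=4 → posterior Gamma(38, 35/3)
obs 11: x=6 → posterior Gamma(44, 38/3)

alpha=44, beta=38/3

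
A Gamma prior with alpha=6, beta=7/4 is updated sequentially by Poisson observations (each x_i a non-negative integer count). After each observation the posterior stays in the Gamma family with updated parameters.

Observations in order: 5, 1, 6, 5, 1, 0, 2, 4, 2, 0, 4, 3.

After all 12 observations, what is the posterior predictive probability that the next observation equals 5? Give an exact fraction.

obs 1: x=5 → posterior Gamma(11, 11/4)
obs 2: x=1 → posterior Gamma(12, 15/4)
obs 3: x=6 → posterior Gamma(18, 19/4)
obs 4: x=5 → posterior Gamma(23, 23/4)
obs 5: x=1 → posterior Gamma(24, 27/4)
obs 6: x=0 → posterior Gamma(24, 31/4)
obs 7: x=2 → posterior Gamma(26, 35/4)
obs 8: x=4 → posterior Gamma(30, 39/4)
obs 9: x=2 → posterior Gamma(32, 43/4)
obs 10: x=0 → posterior Gamma(32, 47/4)
obs 11: x=4 → posterior Gamma(36, 51/4)
obs 12: x=3 → posterior Gamma(39, 55/4)

73771701772468731580209803751381462688095103237777948379516601562500000000000/826967633734418240453603147406490983820063629653592282316619531810805486858961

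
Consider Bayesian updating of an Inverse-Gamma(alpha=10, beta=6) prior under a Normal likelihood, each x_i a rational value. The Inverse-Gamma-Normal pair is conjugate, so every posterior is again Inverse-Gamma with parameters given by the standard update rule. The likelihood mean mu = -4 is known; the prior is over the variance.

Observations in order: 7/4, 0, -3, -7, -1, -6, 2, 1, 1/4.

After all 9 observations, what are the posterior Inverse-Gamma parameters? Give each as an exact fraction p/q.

alpha=29/2, beta=1305/16

obs 1: x=7/4 → posterior Inverse-Gamma(21/2, 721/32)
obs 2: x=0 → posterior Inverse-Gamma(11, 977/32)
obs 3: x=-3 → posterior Inverse-Gamma(23/2, 993/32)
obs 4: x=-7 → posterior Inverse-Gamma(12, 1137/32)
obs 5: x=-1 → posterior Inverse-Gamma(25/2, 1281/32)
obs 6: x=-6 → posterior Inverse-Gamma(13, 1345/32)
obs 7: x=2 → posterior Inverse-Gamma(27/2, 1921/32)
obs 8: x=1 → posterior Inverse-Gamma(14, 2321/32)
obs 9: x=1/4 → posterior Inverse-Gamma(29/2, 1305/16)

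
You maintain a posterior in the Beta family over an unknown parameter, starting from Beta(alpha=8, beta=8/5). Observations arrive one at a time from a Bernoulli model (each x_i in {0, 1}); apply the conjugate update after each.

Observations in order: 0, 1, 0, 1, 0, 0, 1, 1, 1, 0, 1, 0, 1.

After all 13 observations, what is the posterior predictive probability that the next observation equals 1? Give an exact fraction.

75/113

obs 1: x=0 → posterior Beta(8, 13/5)
obs 2: x=1 → posterior Beta(9, 13/5)
obs 3: x=0 → posterior Beta(9, 18/5)
obs 4: x=1 → posterior Beta(10, 18/5)
obs 5: x=0 → posterior Beta(10, 23/5)
obs 6: x=0 → posterior Beta(10, 28/5)
obs 7: x=1 → posterior Beta(11, 28/5)
obs 8: x=1 → posterior Beta(12, 28/5)
obs 9: x=1 → posterior Beta(13, 28/5)
obs 10: x=0 → posterior Beta(13, 33/5)
obs 11: x=1 → posterior Beta(14, 33/5)
obs 12: x=0 → posterior Beta(14, 38/5)
obs 13: x=1 → posterior Beta(15, 38/5)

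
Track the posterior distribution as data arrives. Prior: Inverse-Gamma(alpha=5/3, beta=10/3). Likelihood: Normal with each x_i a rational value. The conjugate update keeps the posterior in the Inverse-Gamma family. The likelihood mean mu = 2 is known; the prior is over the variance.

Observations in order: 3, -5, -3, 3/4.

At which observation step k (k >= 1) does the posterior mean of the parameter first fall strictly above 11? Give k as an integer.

k = 2

obs 1: x=3 → posterior Inverse-Gamma(13/6, 23/6)
obs 2: x=-5 → posterior Inverse-Gamma(8/3, 85/3)
obs 3: x=-3 → posterior Inverse-Gamma(19/6, 245/6)
obs 4: x=3/4 → posterior Inverse-Gamma(11/3, 3995/96)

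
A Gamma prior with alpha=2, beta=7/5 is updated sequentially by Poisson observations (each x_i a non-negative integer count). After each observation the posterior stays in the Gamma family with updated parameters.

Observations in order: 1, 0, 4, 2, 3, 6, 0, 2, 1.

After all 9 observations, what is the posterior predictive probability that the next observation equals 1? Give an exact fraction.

obs 1: x=1 → posterior Gamma(3, 12/5)
obs 2: x=0 → posterior Gamma(3, 17/5)
obs 3: x=4 → posterior Gamma(7, 22/5)
obs 4: x=2 → posterior Gamma(9, 27/5)
obs 5: x=3 → posterior Gamma(12, 32/5)
obs 6: x=6 → posterior Gamma(18, 37/5)
obs 7: x=0 → posterior Gamma(18, 42/5)
obs 8: x=2 → posterior Gamma(20, 47/5)
obs 9: x=1 → posterior Gamma(21, 52/5)

38031045153816444568610180142800568320/141946788131894631239033258880040741083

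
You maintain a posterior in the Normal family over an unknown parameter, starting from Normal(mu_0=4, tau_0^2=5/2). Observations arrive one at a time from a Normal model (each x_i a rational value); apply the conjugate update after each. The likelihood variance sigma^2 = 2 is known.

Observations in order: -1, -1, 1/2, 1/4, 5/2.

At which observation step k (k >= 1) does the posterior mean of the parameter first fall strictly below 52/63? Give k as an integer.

k = 2

obs 1: x=-1 → posterior Normal(11/9, 10/9)
obs 2: x=-1 → posterior Normal(3/7, 5/7)
obs 3: x=1/2 → posterior Normal(17/38, 10/19)
obs 4: x=1/4 → posterior Normal(13/32, 5/12)
obs 5: x=5/2 → posterior Normal(89/116, 10/29)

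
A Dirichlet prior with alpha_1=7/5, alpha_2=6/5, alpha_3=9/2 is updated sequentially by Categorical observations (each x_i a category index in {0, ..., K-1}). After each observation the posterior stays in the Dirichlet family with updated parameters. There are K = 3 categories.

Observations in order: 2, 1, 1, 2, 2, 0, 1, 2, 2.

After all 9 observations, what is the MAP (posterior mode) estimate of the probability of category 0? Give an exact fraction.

14/131

obs 1: x=2 → posterior Dirichlet(7/5, 6/5, 11/2)
obs 2: x=1 → posterior Dirichlet(7/5, 11/5, 11/2)
obs 3: x=1 → posterior Dirichlet(7/5, 16/5, 11/2)
obs 4: x=2 → posterior Dirichlet(7/5, 16/5, 13/2)
obs 5: x=2 → posterior Dirichlet(7/5, 16/5, 15/2)
obs 6: x=0 → posterior Dirichlet(12/5, 16/5, 15/2)
obs 7: x=1 → posterior Dirichlet(12/5, 21/5, 15/2)
obs 8: x=2 → posterior Dirichlet(12/5, 21/5, 17/2)
obs 9: x=2 → posterior Dirichlet(12/5, 21/5, 19/2)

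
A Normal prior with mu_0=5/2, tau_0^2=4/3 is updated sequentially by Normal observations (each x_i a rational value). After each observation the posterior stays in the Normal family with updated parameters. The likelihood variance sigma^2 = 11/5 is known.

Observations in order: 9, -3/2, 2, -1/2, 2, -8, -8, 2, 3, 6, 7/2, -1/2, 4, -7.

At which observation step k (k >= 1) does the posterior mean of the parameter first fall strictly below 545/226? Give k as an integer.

obs 1: x=9 → posterior Normal(525/106, 44/53)
obs 2: x=-3/2 → posterior Normal(465/146, 44/73)
obs 3: x=2 → posterior Normal(545/186, 44/93)
obs 4: x=-1/2 → posterior Normal(525/226, 44/113)
obs 5: x=2 → posterior Normal(605/266, 44/133)
obs 6: x=-8 → posterior Normal(95/102, 44/153)
obs 7: x=-8 → posterior Normal(-35/346, 44/173)
obs 8: x=2 → posterior Normal(45/386, 44/193)
obs 9: x=3 → posterior Normal(55/142, 44/213)
obs 10: x=6 → posterior Normal(405/466, 44/233)
obs 11: x=7/2 → posterior Normal(545/506, 4/23)
obs 12: x=-1/2 → posterior Normal(25/26, 44/273)
obs 13: x=4 → posterior Normal(685/586, 44/293)
obs 14: x=-7 → posterior Normal(405/626, 44/313)

k = 4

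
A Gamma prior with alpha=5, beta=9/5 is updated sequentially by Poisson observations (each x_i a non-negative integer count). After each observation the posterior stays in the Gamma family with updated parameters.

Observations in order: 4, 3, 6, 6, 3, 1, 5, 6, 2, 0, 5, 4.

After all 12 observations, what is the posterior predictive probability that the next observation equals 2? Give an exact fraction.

obs 1: x=4 → posterior Gamma(9, 14/5)
obs 2: x=3 → posterior Gamma(12, 19/5)
obs 3: x=6 → posterior Gamma(18, 24/5)
obs 4: x=6 → posterior Gamma(24, 29/5)
obs 5: x=3 → posterior Gamma(27, 34/5)
obs 6: x=1 → posterior Gamma(28, 39/5)
obs 7: x=5 → posterior Gamma(33, 44/5)
obs 8: x=6 → posterior Gamma(39, 49/5)
obs 9: x=2 → posterior Gamma(41, 54/5)
obs 10: x=0 → posterior Gamma(41, 59/5)
obs 11: x=5 → posterior Gamma(46, 64/5)
obs 12: x=4 → posterior Gamma(50, 69/5)

2791931317631352376048102225808649892625906546264373418856147615896576453808949059667415093156875/15850735756089007007315946629798857259296800610370301412736419646946451229091887374634701318782976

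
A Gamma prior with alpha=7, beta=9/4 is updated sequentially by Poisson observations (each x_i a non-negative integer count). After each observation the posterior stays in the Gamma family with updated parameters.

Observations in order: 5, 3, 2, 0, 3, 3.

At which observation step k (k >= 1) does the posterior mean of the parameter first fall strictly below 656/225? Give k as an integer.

k = 4

obs 1: x=5 → posterior Gamma(12, 13/4)
obs 2: x=3 → posterior Gamma(15, 17/4)
obs 3: x=2 → posterior Gamma(17, 21/4)
obs 4: x=0 → posterior Gamma(17, 25/4)
obs 5: x=3 → posterior Gamma(20, 29/4)
obs 6: x=3 → posterior Gamma(23, 33/4)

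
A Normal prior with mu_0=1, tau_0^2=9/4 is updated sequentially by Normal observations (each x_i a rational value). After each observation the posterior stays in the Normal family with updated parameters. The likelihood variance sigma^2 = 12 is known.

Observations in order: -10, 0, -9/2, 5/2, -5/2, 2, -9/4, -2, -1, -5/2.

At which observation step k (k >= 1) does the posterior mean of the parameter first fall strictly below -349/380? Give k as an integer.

obs 1: x=-10 → posterior Normal(-14/19, 36/19)
obs 2: x=0 → posterior Normal(-7/11, 18/11)
obs 3: x=-9/2 → posterior Normal(-11/10, 36/25)
obs 4: x=5/2 → posterior Normal(-5/7, 9/7)
obs 5: x=-5/2 → posterior Normal(-55/62, 36/31)
obs 6: x=2 → posterior Normal(-43/68, 18/17)
obs 7: x=-9/4 → posterior Normal(-113/148, 36/37)
obs 8: x=-2 → posterior Normal(-137/160, 9/10)
obs 9: x=-1 → posterior Normal(-149/172, 36/43)
obs 10: x=-5/2 → posterior Normal(-179/184, 18/23)

k = 3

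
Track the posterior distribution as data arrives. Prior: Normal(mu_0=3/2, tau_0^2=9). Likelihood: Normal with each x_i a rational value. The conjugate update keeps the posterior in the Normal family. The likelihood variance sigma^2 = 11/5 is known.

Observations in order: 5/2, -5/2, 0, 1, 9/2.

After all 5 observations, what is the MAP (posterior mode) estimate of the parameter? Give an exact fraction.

obs 1: x=5/2 → posterior Normal(129/56, 99/56)
obs 2: x=-5/2 → posterior Normal(33/202, 99/101)
obs 3: x=0 → posterior Normal(33/292, 99/146)
obs 4: x=1 → posterior Normal(123/382, 99/191)
obs 5: x=9/2 → posterior Normal(66/59, 99/236)

66/59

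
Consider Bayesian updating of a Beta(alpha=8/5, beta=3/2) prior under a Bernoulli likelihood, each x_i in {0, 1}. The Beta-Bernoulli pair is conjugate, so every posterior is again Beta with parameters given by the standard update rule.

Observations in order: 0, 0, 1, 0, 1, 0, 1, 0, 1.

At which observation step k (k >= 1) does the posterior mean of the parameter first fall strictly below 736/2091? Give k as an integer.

k = 2

obs 1: x=0 → posterior Beta(8/5, 5/2)
obs 2: x=0 → posterior Beta(8/5, 7/2)
obs 3: x=1 → posterior Beta(13/5, 7/2)
obs 4: x=0 → posterior Beta(13/5, 9/2)
obs 5: x=1 → posterior Beta(18/5, 9/2)
obs 6: x=0 → posterior Beta(18/5, 11/2)
obs 7: x=1 → posterior Beta(23/5, 11/2)
obs 8: x=0 → posterior Beta(23/5, 13/2)
obs 9: x=1 → posterior Beta(28/5, 13/2)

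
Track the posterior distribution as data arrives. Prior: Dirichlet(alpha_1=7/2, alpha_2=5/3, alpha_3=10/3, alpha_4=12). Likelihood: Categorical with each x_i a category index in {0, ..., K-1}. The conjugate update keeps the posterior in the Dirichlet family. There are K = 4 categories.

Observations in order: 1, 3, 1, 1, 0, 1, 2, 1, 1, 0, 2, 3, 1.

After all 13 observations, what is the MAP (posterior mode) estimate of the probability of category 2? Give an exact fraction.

obs 1: x=1 → posterior Dirichlet(7/2, 8/3, 10/3, 12)
obs 2: x=3 → posterior Dirichlet(7/2, 8/3, 10/3, 13)
obs 3: x=1 → posterior Dirichlet(7/2, 11/3, 10/3, 13)
obs 4: x=1 → posterior Dirichlet(7/2, 14/3, 10/3, 13)
obs 5: x=0 → posterior Dirichlet(9/2, 14/3, 10/3, 13)
obs 6: x=1 → posterior Dirichlet(9/2, 17/3, 10/3, 13)
obs 7: x=2 → posterior Dirichlet(9/2, 17/3, 13/3, 13)
obs 8: x=1 → posterior Dirichlet(9/2, 20/3, 13/3, 13)
obs 9: x=1 → posterior Dirichlet(9/2, 23/3, 13/3, 13)
obs 10: x=0 → posterior Dirichlet(11/2, 23/3, 13/3, 13)
obs 11: x=2 → posterior Dirichlet(11/2, 23/3, 16/3, 13)
obs 12: x=3 → posterior Dirichlet(11/2, 23/3, 16/3, 14)
obs 13: x=1 → posterior Dirichlet(11/2, 26/3, 16/3, 14)

26/177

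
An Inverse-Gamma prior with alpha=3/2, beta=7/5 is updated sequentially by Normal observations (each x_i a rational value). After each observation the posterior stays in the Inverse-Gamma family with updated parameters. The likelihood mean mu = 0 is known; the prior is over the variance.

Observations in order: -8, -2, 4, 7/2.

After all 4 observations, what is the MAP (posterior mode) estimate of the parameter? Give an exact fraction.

1981/180

obs 1: x=-8 → posterior Inverse-Gamma(2, 167/5)
obs 2: x=-2 → posterior Inverse-Gamma(5/2, 177/5)
obs 3: x=4 → posterior Inverse-Gamma(3, 217/5)
obs 4: x=7/2 → posterior Inverse-Gamma(7/2, 1981/40)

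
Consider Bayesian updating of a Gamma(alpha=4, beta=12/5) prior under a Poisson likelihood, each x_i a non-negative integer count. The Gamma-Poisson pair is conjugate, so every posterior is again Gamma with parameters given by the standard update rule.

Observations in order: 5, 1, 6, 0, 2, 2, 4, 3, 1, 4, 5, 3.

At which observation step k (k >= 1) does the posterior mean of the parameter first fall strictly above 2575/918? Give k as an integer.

k = 3

obs 1: x=5 → posterior Gamma(9, 17/5)
obs 2: x=1 → posterior Gamma(10, 22/5)
obs 3: x=6 → posterior Gamma(16, 27/5)
obs 4: x=0 → posterior Gamma(16, 32/5)
obs 5: x=2 → posterior Gamma(18, 37/5)
obs 6: x=2 → posterior Gamma(20, 42/5)
obs 7: x=4 → posterior Gamma(24, 47/5)
obs 8: x=3 → posterior Gamma(27, 52/5)
obs 9: x=1 → posterior Gamma(28, 57/5)
obs 10: x=4 → posterior Gamma(32, 62/5)
obs 11: x=5 → posterior Gamma(37, 67/5)
obs 12: x=3 → posterior Gamma(40, 72/5)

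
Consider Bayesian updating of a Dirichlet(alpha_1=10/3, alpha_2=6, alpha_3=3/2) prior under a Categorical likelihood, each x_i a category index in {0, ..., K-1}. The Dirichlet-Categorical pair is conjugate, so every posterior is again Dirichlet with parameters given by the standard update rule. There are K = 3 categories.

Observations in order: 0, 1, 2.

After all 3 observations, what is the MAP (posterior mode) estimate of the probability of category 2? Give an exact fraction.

9/65

obs 1: x=0 → posterior Dirichlet(13/3, 6, 3/2)
obs 2: x=1 → posterior Dirichlet(13/3, 7, 3/2)
obs 3: x=2 → posterior Dirichlet(13/3, 7, 5/2)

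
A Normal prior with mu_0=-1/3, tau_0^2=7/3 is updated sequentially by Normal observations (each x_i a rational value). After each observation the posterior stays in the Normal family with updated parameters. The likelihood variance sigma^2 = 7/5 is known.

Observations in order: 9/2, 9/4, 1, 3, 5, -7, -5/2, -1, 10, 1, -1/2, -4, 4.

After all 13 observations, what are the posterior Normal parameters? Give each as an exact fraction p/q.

obs 1: x=9/2 → posterior Normal(43/16, 7/8)
obs 2: x=9/4 → posterior Normal(131/52, 7/13)
obs 3: x=1 → posterior Normal(151/72, 7/18)
obs 4: x=3 → posterior Normal(211/92, 7/23)
obs 5: x=5 → posterior Normal(311/112, 1/4)
obs 6: x=-7 → posterior Normal(57/44, 7/33)
obs 7: x=-5/2 → posterior Normal(121/152, 7/38)
obs 8: x=-1 → posterior Normal(101/172, 7/43)
obs 9: x=10 → posterior Normal(301/192, 7/48)
obs 10: x=1 → posterior Normal(321/212, 7/53)
obs 11: x=-1/2 → posterior Normal(311/232, 7/58)
obs 12: x=-4 → posterior Normal(11/12, 1/9)
obs 13: x=4 → posterior Normal(311/272, 7/68)

mu_0=311/272, tau_0^2=7/68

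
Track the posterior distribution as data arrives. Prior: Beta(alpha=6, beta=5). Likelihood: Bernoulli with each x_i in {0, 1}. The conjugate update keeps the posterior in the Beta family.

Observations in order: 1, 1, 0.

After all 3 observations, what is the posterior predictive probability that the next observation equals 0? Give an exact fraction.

3/7

obs 1: x=1 → posterior Beta(7, 5)
obs 2: x=1 → posterior Beta(8, 5)
obs 3: x=0 → posterior Beta(8, 6)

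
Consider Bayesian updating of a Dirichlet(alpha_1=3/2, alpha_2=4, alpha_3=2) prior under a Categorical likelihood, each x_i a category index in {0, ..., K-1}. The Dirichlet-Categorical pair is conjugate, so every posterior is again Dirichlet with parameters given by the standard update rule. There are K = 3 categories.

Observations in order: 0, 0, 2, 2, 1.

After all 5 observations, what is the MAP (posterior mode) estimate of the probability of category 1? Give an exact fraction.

8/19

obs 1: x=0 → posterior Dirichlet(5/2, 4, 2)
obs 2: x=0 → posterior Dirichlet(7/2, 4, 2)
obs 3: x=2 → posterior Dirichlet(7/2, 4, 3)
obs 4: x=2 → posterior Dirichlet(7/2, 4, 4)
obs 5: x=1 → posterior Dirichlet(7/2, 5, 4)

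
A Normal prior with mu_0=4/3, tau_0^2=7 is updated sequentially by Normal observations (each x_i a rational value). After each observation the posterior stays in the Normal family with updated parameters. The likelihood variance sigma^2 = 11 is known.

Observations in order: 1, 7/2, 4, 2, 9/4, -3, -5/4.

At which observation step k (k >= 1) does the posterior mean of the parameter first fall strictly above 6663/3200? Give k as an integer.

k = 3

obs 1: x=1 → posterior Normal(65/54, 77/18)
obs 2: x=7/2 → posterior Normal(277/150, 77/25)
obs 3: x=4 → posterior Normal(445/192, 77/32)
obs 4: x=2 → posterior Normal(529/234, 77/39)
obs 5: x=9/4 → posterior Normal(1247/552, 77/46)
obs 6: x=-3 → posterior Normal(995/636, 77/53)
obs 7: x=-5/4 → posterior Normal(89/72, 77/60)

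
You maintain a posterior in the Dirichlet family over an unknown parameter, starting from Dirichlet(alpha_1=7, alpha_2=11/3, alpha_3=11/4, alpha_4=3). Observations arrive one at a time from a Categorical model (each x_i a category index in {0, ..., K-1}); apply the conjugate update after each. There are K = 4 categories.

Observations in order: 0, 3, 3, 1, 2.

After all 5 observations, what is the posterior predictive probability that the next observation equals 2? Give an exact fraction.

45/257

obs 1: x=0 → posterior Dirichlet(8, 11/3, 11/4, 3)
obs 2: x=3 → posterior Dirichlet(8, 11/3, 11/4, 4)
obs 3: x=3 → posterior Dirichlet(8, 11/3, 11/4, 5)
obs 4: x=1 → posterior Dirichlet(8, 14/3, 11/4, 5)
obs 5: x=2 → posterior Dirichlet(8, 14/3, 15/4, 5)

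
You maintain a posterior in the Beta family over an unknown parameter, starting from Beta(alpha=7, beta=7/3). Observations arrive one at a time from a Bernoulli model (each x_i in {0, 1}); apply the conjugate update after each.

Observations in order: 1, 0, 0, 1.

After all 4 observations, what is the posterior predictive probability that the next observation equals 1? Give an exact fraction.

obs 1: x=1 → posterior Beta(8, 7/3)
obs 2: x=0 → posterior Beta(8, 10/3)
obs 3: x=0 → posterior Beta(8, 13/3)
obs 4: x=1 → posterior Beta(9, 13/3)

27/40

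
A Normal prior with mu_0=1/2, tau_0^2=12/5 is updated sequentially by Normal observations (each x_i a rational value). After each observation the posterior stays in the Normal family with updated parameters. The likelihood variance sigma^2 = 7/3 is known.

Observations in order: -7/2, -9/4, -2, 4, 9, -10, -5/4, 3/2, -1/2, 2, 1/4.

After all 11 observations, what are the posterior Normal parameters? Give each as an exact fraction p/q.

obs 1: x=-7/2 → posterior Normal(-217/142, 84/71)
obs 2: x=-9/4 → posterior Normal(-379/214, 84/107)
obs 3: x=-2 → posterior Normal(-523/286, 84/143)
obs 4: x=4 → posterior Normal(-235/358, 84/179)
obs 5: x=9 → posterior Normal(413/430, 84/215)
obs 6: x=-10 → posterior Normal(-307/502, 84/251)
obs 7: x=-5/4 → posterior Normal(-397/574, 12/41)
obs 8: x=3/2 → posterior Normal(-17/38, 84/323)
obs 9: x=-1/2 → posterior Normal(-325/718, 84/359)
obs 10: x=2 → posterior Normal(-181/790, 84/395)
obs 11: x=1/4 → posterior Normal(-163/862, 84/431)

mu_0=-163/862, tau_0^2=84/431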